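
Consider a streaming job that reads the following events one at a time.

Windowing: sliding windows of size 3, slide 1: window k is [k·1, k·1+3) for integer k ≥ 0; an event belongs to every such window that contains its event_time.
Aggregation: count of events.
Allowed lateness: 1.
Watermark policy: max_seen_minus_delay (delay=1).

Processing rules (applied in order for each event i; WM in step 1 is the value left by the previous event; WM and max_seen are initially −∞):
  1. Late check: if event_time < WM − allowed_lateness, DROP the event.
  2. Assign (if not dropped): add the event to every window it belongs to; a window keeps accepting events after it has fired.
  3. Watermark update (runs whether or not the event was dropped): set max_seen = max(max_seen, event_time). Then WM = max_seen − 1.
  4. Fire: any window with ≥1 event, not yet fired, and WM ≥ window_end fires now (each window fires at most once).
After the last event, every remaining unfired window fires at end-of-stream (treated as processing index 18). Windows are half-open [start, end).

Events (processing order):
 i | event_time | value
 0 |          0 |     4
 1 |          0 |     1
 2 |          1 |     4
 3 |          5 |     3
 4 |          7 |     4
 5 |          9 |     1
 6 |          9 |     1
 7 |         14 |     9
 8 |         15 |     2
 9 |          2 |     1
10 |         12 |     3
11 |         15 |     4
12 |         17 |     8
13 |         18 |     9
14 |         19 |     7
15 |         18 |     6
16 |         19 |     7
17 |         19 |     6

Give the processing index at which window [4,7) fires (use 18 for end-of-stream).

i=0 t=0 v=4: → [0,3); WM=-1
i=1 t=0 v=1: → [0,3); WM=-1
i=2 t=1 v=4: → [1,4),[0,3); WM=0
i=3 t=5 v=3: → [5,8),[4,7),[3,6); WM=4; [0,3) fires=3 [1,4) fires=1
i=4 t=7 v=4: → [7,10),[6,9),[5,8); WM=6; [3,6) fires=1
i=5 t=9 v=1: → [9,12),[8,11),[7,10); WM=8; [4,7) fires=1 [5,8) fires=2
i=6 t=9 v=1: → [9,12),[8,11),[7,10); WM=8
i=7 t=14 v=9: → [14,17),[13,16),[12,15); WM=13; [6,9) fires=1 [7,10) fires=3 [8,11) fires=2 [9,12) fires=2
i=8 t=15 v=2: → [15,18),[14,17),[13,16); WM=14
i=9 t=2 v=1: DROP (t<14-1); WM=14
i=10 t=12 v=3: DROP (t<14-1); WM=14
i=11 t=15 v=4: → [15,18),[14,17),[13,16); WM=14
i=12 t=17 v=8: → [17,20),[16,19),[15,18); WM=16; [12,15) fires=1 [13,16) fires=3
i=13 t=18 v=9: → [18,21),[17,20),[16,19); WM=17; [14,17) fires=3
i=14 t=19 v=7: → [19,22),[18,21),[17,20); WM=18; [15,18) fires=3
i=15 t=18 v=6: → [18,21),[17,20),[16,19); WM=18
i=16 t=19 v=7: → [19,22),[18,21),[17,20); WM=18
i=17 t=19 v=6: → [19,22),[18,21),[17,20); WM=18

5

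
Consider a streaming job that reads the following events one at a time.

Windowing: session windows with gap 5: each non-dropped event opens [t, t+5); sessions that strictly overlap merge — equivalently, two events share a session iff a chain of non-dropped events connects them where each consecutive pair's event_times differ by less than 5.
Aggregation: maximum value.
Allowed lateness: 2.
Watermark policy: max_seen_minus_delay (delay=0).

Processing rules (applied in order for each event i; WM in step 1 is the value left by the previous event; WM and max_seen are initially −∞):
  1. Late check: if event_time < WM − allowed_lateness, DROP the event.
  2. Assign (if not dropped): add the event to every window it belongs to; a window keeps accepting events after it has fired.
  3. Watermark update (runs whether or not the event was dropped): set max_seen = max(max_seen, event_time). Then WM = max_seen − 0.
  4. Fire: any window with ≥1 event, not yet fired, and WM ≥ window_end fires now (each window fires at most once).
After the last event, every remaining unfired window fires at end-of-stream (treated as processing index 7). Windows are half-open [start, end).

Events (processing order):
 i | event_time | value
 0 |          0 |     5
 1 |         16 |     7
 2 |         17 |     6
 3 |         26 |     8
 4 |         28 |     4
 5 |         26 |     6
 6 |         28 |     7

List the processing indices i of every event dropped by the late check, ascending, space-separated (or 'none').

none

i=0 t=0 v=5: → [0,5); WM=0
i=1 t=16 v=7: → [16,21); WM=16
i=2 t=17 v=6: → [16,22); WM=17
i=3 t=26 v=8: → [26,31); WM=26
i=4 t=28 v=4: → [26,33); WM=28
i=5 t=26 v=6: → [26,33); WM=28
i=6 t=28 v=7: → [26,33); WM=28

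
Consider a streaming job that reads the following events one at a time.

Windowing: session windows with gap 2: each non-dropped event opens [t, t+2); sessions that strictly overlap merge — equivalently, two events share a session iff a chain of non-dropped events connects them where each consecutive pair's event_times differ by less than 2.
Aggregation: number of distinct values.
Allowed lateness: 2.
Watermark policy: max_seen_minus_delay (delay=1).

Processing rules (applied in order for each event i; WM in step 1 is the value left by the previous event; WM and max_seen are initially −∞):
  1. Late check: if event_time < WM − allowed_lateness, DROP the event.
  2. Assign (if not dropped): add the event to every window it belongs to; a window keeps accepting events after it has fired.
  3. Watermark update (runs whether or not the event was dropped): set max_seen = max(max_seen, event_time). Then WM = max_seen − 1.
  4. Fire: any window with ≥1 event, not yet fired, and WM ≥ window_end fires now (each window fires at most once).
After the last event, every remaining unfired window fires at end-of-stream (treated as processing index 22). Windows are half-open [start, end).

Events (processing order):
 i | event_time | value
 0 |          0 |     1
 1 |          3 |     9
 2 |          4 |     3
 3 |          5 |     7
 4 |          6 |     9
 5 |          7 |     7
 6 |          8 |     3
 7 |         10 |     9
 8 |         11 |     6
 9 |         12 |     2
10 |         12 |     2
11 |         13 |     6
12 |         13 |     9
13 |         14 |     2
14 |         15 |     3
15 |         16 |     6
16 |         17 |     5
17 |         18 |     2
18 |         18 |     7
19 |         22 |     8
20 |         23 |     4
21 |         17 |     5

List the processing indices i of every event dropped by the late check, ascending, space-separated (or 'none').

i=0 t=0 v=1: → [0,2); WM=-1
i=1 t=3 v=9: → [3,5); WM=2
i=2 t=4 v=3: → [3,6); WM=3
i=3 t=5 v=7: → [3,7); WM=4
i=4 t=6 v=9: → [3,8); WM=5
i=5 t=7 v=7: → [3,9); WM=6
i=6 t=8 v=3: → [3,10); WM=7
i=7 t=10 v=9: → [10,12); WM=9
i=8 t=11 v=6: → [10,13); WM=10
i=9 t=12 v=2: → [10,14); WM=11
i=10 t=12 v=2: → [10,14); WM=11
i=11 t=13 v=6: → [10,15); WM=12
i=12 t=13 v=9: → [10,15); WM=12
i=13 t=14 v=2: → [10,16); WM=13
i=14 t=15 v=3: → [10,17); WM=14
i=15 t=16 v=6: → [10,18); WM=15
i=16 t=17 v=5: → [10,19); WM=16
i=17 t=18 v=2: → [10,20); WM=17
i=18 t=18 v=7: → [10,20); WM=17
i=19 t=22 v=8: → [22,24); WM=21
i=20 t=23 v=4: → [22,25); WM=22
i=21 t=17 v=5: DROP (t<22-2); WM=22

21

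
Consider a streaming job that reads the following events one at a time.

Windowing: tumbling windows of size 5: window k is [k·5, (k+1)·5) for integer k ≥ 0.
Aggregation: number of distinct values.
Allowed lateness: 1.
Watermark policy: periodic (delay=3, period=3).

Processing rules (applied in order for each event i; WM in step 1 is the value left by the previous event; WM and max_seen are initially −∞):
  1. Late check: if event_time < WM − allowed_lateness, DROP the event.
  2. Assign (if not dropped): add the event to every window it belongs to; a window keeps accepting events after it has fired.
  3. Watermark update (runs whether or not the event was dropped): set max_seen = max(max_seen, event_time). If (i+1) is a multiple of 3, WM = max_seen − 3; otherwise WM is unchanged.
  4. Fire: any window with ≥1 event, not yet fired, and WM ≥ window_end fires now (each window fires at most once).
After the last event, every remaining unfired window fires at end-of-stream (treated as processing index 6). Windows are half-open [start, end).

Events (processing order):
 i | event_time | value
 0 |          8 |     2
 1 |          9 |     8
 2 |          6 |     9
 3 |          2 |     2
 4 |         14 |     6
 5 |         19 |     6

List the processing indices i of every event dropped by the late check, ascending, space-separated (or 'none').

3

i=0 t=8 v=2: → [5,10); WM=−∞
i=1 t=9 v=8: → [5,10); WM=−∞
i=2 t=6 v=9: → [5,10); WM=6
i=3 t=2 v=2: DROP (t<6-1); WM=6
i=4 t=14 v=6: → [10,15); WM=6
i=5 t=19 v=6: → [15,20); WM=16; [5,10) fires=3 [10,15) fires=1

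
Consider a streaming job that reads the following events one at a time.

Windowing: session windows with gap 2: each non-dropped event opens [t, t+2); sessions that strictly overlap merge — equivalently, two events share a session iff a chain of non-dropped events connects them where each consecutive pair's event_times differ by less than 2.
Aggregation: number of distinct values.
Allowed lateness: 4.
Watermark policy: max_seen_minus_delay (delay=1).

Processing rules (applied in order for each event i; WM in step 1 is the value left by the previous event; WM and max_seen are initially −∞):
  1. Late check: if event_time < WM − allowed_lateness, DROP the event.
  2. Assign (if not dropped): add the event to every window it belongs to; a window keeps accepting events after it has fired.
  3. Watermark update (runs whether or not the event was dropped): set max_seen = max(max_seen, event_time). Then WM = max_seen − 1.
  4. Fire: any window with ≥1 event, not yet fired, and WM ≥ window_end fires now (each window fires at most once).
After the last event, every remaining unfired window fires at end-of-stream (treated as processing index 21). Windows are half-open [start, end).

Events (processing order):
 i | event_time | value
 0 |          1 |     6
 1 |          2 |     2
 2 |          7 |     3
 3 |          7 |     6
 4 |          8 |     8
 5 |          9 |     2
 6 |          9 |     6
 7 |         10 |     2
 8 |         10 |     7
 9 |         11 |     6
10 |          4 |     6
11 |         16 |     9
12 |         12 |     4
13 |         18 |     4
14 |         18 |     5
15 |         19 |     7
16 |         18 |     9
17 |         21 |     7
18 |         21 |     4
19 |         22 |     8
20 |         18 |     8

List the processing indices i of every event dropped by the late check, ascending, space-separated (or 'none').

i=0 t=1 v=6: → [1,3); WM=0
i=1 t=2 v=2: → [1,4); WM=1
i=2 t=7 v=3: → [7,9); WM=6
i=3 t=7 v=6: → [7,9); WM=6
i=4 t=8 v=8: → [7,10); WM=7
i=5 t=9 v=2: → [7,11); WM=8
i=6 t=9 v=6: → [7,11); WM=8
i=7 t=10 v=2: → [7,12); WM=9
i=8 t=10 v=7: → [7,12); WM=9
i=9 t=11 v=6: → [7,13); WM=10
i=10 t=4 v=6: DROP (t<10-4); WM=10
i=11 t=16 v=9: → [16,18); WM=15
i=12 t=12 v=4: → [7,14); WM=15
i=13 t=18 v=4: → [18,20); WM=17
i=14 t=18 v=5: → [18,20); WM=17
i=15 t=19 v=7: → [18,21); WM=18
i=16 t=18 v=9: → [18,21); WM=18
i=17 t=21 v=7: → [21,23); WM=20
i=18 t=21 v=4: → [21,23); WM=20
i=19 t=22 v=8: → [21,24); WM=21
i=20 t=18 v=8: → [18,21); WM=21

10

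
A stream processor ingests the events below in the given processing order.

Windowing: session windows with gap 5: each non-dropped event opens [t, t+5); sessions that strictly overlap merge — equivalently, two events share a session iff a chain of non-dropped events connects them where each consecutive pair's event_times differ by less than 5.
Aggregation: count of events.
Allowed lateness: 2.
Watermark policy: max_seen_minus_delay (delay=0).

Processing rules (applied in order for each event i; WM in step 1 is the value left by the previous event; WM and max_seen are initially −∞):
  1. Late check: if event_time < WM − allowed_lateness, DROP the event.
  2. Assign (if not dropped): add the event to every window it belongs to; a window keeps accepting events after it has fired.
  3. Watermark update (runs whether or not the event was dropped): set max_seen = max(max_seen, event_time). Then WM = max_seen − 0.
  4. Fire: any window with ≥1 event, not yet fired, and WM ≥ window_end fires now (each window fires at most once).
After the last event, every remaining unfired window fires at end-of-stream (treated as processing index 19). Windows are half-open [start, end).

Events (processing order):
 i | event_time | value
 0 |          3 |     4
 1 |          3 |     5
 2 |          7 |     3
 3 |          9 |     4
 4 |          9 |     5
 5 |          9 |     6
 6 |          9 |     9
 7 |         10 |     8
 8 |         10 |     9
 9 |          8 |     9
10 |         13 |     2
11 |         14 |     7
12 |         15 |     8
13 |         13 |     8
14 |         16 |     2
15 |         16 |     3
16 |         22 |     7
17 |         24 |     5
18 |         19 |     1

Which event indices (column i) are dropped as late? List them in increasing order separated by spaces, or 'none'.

i=0 t=3 v=4: → [3,8); WM=3
i=1 t=3 v=5: → [3,8); WM=3
i=2 t=7 v=3: → [3,12); WM=7
i=3 t=9 v=4: → [3,14); WM=9
i=4 t=9 v=5: → [3,14); WM=9
i=5 t=9 v=6: → [3,14); WM=9
i=6 t=9 v=9: → [3,14); WM=9
i=7 t=10 v=8: → [3,15); WM=10
i=8 t=10 v=9: → [3,15); WM=10
i=9 t=8 v=9: → [3,15); WM=10
i=10 t=13 v=2: → [3,18); WM=13
i=11 t=14 v=7: → [3,19); WM=14
i=12 t=15 v=8: → [3,20); WM=15
i=13 t=13 v=8: → [3,20); WM=15
i=14 t=16 v=2: → [3,21); WM=16
i=15 t=16 v=3: → [3,21); WM=16
i=16 t=22 v=7: → [22,27); WM=22
i=17 t=24 v=5: → [22,29); WM=24
i=18 t=19 v=1: DROP (t<24-2); WM=24

18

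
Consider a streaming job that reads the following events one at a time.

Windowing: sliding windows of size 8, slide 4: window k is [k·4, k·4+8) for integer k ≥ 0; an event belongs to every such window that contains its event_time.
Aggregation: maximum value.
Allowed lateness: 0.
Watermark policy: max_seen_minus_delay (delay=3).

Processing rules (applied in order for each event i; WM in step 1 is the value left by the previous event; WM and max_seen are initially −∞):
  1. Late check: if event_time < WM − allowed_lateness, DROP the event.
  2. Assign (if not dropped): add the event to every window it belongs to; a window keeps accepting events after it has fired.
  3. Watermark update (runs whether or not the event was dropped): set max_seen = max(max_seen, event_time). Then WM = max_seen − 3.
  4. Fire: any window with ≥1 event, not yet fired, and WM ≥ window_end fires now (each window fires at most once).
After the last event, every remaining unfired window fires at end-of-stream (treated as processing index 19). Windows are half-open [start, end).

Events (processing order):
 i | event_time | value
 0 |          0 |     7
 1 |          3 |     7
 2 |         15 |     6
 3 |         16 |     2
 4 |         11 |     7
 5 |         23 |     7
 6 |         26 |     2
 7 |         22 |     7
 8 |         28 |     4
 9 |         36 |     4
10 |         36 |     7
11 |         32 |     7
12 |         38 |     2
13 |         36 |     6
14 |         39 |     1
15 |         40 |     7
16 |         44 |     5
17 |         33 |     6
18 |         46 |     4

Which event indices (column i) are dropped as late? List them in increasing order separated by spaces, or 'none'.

i=0 t=0 v=7: → [0,8); WM=-3
i=1 t=3 v=7: → [0,8); WM=0
i=2 t=15 v=6: → [12,20),[8,16); WM=12; [0,8) fires=7
i=3 t=16 v=2: → [16,24),[12,20); WM=13
i=4 t=11 v=7: DROP (t<13-0); WM=13
i=5 t=23 v=7: → [20,28),[16,24); WM=20; [8,16) fires=6 [12,20) fires=6
i=6 t=26 v=2: → [24,32),[20,28); WM=23
i=7 t=22 v=7: DROP (t<23-0); WM=23
i=8 t=28 v=4: → [28,36),[24,32); WM=25; [16,24) fires=7
i=9 t=36 v=4: → [36,44),[32,40); WM=33; [20,28) fires=7 [24,32) fires=4
i=10 t=36 v=7: → [36,44),[32,40); WM=33
i=11 t=32 v=7: DROP (t<33-0); WM=33
i=12 t=38 v=2: → [36,44),[32,40); WM=35
i=13 t=36 v=6: → [36,44),[32,40); WM=35
i=14 t=39 v=1: → [36,44),[32,40); WM=36; [28,36) fires=4
i=15 t=40 v=7: → [40,48),[36,44); WM=37
i=16 t=44 v=5: → [44,52),[40,48); WM=41; [32,40) fires=7
i=17 t=33 v=6: DROP (t<41-0); WM=41
i=18 t=46 v=4: → [44,52),[40,48); WM=43

4 7 11 17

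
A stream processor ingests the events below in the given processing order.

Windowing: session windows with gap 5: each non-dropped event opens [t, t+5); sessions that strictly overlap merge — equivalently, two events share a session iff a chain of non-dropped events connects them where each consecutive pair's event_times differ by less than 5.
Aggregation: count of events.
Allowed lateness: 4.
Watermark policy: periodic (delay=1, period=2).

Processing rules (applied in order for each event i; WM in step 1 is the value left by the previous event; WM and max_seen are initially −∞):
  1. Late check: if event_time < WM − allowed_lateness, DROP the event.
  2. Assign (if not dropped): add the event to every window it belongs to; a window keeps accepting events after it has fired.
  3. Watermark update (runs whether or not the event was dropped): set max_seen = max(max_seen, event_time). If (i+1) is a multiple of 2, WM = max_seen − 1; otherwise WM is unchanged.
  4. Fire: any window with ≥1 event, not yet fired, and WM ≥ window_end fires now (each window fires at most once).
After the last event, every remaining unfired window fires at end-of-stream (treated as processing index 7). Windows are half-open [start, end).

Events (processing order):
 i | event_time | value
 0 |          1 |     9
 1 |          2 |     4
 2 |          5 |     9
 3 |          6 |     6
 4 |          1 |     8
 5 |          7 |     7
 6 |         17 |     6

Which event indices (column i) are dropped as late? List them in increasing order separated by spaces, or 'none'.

none

i=0 t=1 v=9: → [1,6); WM=−∞
i=1 t=2 v=4: → [1,7); WM=1
i=2 t=5 v=9: → [1,10); WM=1
i=3 t=6 v=6: → [1,11); WM=5
i=4 t=1 v=8: → [1,11); WM=5
i=5 t=7 v=7: → [1,12); WM=6
i=6 t=17 v=6: → [17,22); WM=6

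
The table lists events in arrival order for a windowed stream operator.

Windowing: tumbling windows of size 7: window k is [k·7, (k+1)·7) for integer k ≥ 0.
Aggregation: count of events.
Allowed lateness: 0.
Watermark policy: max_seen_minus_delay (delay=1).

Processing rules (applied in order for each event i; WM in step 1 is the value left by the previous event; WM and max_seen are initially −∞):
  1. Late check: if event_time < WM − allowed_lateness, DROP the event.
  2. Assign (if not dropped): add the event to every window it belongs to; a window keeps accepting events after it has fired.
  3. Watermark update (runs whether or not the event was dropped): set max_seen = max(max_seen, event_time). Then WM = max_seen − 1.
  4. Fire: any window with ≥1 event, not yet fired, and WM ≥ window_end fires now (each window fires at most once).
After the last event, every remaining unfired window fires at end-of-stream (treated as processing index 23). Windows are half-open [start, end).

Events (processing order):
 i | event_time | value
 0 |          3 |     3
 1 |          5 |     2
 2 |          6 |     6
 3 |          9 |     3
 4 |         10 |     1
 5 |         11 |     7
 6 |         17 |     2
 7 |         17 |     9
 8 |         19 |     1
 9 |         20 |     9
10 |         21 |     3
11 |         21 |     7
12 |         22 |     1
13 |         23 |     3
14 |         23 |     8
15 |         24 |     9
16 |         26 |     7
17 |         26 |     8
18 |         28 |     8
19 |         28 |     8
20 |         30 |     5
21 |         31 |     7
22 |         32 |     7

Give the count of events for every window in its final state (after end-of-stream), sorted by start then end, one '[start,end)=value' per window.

[0,7)=3 [7,14)=3 [14,21)=4 [21,28)=8 [28,35)=5

i=0 t=3 v=3: → [0,7); WM=2
i=1 t=5 v=2: → [0,7); WM=4
i=2 t=6 v=6: → [0,7); WM=5
i=3 t=9 v=3: → [7,14); WM=8; [0,7) fires=3
i=4 t=10 v=1: → [7,14); WM=9
i=5 t=11 v=7: → [7,14); WM=10
i=6 t=17 v=2: → [14,21); WM=16; [7,14) fires=3
i=7 t=17 v=9: → [14,21); WM=16
i=8 t=19 v=1: → [14,21); WM=18
i=9 t=20 v=9: → [14,21); WM=19
i=10 t=21 v=3: → [21,28); WM=20
i=11 t=21 v=7: → [21,28); WM=20
i=12 t=22 v=1: → [21,28); WM=21; [14,21) fires=4
i=13 t=23 v=3: → [21,28); WM=22
i=14 t=23 v=8: → [21,28); WM=22
i=15 t=24 v=9: → [21,28); WM=23
i=16 t=26 v=7: → [21,28); WM=25
i=17 t=26 v=8: → [21,28); WM=25
i=18 t=28 v=8: → [28,35); WM=27
i=19 t=28 v=8: → [28,35); WM=27
i=20 t=30 v=5: → [28,35); WM=29; [21,28) fires=8
i=21 t=31 v=7: → [28,35); WM=30
i=22 t=32 v=7: → [28,35); WM=31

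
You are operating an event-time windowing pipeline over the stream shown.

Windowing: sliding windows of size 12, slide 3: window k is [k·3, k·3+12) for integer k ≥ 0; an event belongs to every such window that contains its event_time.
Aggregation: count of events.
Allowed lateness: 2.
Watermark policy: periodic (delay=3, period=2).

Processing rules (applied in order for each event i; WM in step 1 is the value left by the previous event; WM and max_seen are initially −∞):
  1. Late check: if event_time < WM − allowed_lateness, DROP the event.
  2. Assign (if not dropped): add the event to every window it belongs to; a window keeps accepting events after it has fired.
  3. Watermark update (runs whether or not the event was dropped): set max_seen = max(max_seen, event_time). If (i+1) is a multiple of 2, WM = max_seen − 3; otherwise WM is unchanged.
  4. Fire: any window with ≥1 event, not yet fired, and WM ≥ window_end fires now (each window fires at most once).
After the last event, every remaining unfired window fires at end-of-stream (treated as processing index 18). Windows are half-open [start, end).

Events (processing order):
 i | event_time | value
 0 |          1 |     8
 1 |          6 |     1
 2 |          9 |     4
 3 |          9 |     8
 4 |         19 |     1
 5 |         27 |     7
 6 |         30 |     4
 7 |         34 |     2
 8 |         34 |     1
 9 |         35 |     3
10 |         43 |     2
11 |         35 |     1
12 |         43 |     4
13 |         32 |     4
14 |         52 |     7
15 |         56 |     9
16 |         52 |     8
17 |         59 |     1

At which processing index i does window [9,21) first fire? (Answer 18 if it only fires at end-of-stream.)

5

i=0 t=1 v=8: → [0,12); WM=−∞
i=1 t=6 v=1: → [6,18),[3,15),[0,12); WM=3
i=2 t=9 v=4: → [9,21),[6,18),[3,15),[0,12); WM=3
i=3 t=9 v=8: → [9,21),[6,18),[3,15),[0,12); WM=6
i=4 t=19 v=1: → [18,30),[15,27),[12,24),[9,21); WM=6
i=5 t=27 v=7: → [27,39),[24,36),[21,33),[18,30); WM=24; [0,12) fires=4 [3,15) fires=3 [6,18) fires=3 [9,21) fires=3 [12,24) fires=1
i=6 t=30 v=4: → [30,42),[27,39),[24,36),[21,33); WM=24
i=7 t=34 v=2: → [33,45),[30,42),[27,39),[24,36); WM=31; [15,27) fires=1 [18,30) fires=2
i=8 t=34 v=1: → [33,45),[30,42),[27,39),[24,36); WM=31
i=9 t=35 v=3: → [33,45),[30,42),[27,39),[24,36); WM=32
i=10 t=43 v=2: → [42,54),[39,51),[36,48),[33,45); WM=32
i=11 t=35 v=1: → [33,45),[30,42),[27,39),[24,36); WM=40; [21,33) fires=2 [24,36) fires=6 [27,39) fires=6
i=12 t=43 v=4: → [42,54),[39,51),[36,48),[33,45); WM=40
i=13 t=32 v=4: DROP (t<40-2); WM=40
i=14 t=52 v=7: → [51,63),[48,60),[45,57),[42,54); WM=40
i=15 t=56 v=9: → [54,66),[51,63),[48,60),[45,57); WM=53; [30,42) fires=5 [33,45) fires=6 [36,48) fires=2 [39,51) fires=2
i=16 t=52 v=8: → [51,63),[48,60),[45,57),[42,54); WM=53
i=17 t=59 v=1: → [57,69),[54,66),[51,63),[48,60); WM=56; [42,54) fires=4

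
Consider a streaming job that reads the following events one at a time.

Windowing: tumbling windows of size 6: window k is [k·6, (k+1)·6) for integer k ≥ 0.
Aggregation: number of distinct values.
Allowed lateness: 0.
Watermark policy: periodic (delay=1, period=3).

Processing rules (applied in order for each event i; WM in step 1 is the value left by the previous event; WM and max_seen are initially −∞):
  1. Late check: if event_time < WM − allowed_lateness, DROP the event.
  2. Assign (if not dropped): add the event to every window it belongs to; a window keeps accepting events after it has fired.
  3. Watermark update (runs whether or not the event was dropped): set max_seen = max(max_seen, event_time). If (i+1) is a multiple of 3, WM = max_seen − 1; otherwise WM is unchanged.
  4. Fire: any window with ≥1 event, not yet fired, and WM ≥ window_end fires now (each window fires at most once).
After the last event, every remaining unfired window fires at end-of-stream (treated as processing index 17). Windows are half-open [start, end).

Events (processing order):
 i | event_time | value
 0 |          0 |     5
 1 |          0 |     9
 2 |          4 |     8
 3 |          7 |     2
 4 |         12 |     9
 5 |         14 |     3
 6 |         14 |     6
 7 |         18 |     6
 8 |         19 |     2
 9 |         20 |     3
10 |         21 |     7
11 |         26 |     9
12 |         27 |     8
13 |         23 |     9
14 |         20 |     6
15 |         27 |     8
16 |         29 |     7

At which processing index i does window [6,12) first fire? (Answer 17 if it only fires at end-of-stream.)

i=0 t=0 v=5: → [0,6); WM=−∞
i=1 t=0 v=9: → [0,6); WM=−∞
i=2 t=4 v=8: → [0,6); WM=3
i=3 t=7 v=2: → [6,12); WM=3
i=4 t=12 v=9: → [12,18); WM=3
i=5 t=14 v=3: → [12,18); WM=13; [0,6) fires=3 [6,12) fires=1
i=6 t=14 v=6: → [12,18); WM=13
i=7 t=18 v=6: → [18,24); WM=13
i=8 t=19 v=2: → [18,24); WM=18; [12,18) fires=3
i=9 t=20 v=3: → [18,24); WM=18
i=10 t=21 v=7: → [18,24); WM=18
i=11 t=26 v=9: → [24,30); WM=25; [18,24) fires=4
i=12 t=27 v=8: → [24,30); WM=25
i=13 t=23 v=9: DROP (t<25-0); WM=25
i=14 t=20 v=6: DROP (t<25-0); WM=26
i=15 t=27 v=8: → [24,30); WM=26
i=16 t=29 v=7: → [24,30); WM=26

5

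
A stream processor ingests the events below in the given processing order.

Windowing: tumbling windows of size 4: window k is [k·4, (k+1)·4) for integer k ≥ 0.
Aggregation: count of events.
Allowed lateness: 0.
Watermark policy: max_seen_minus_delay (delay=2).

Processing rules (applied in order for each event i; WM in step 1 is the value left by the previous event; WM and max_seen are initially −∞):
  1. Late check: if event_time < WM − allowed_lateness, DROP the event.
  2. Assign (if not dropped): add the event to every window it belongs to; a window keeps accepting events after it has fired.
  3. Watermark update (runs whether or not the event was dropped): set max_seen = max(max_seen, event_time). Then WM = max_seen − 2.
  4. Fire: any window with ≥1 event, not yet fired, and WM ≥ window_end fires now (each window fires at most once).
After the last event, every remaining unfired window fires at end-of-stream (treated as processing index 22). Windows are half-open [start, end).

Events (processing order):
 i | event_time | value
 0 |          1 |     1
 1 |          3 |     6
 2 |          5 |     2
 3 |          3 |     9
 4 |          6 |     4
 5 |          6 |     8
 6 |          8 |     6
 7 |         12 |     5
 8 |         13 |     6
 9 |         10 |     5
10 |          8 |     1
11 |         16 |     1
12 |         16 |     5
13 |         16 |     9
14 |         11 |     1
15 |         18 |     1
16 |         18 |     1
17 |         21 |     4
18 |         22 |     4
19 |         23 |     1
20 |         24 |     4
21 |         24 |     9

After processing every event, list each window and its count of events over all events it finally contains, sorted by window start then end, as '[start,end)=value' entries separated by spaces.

[0,4)=3 [4,8)=3 [8,12)=1 [12,16)=2 [16,20)=5 [20,24)=3 [24,28)=2

i=0 t=1 v=1: → [0,4); WM=-1
i=1 t=3 v=6: → [0,4); WM=1
i=2 t=5 v=2: → [4,8); WM=3
i=3 t=3 v=9: → [0,4); WM=3
i=4 t=6 v=4: → [4,8); WM=4; [0,4) fires=3
i=5 t=6 v=8: → [4,8); WM=4
i=6 t=8 v=6: → [8,12); WM=6
i=7 t=12 v=5: → [12,16); WM=10; [4,8) fires=3
i=8 t=13 v=6: → [12,16); WM=11
i=9 t=10 v=5: DROP (t<11-0); WM=11
i=10 t=8 v=1: DROP (t<11-0); WM=11
i=11 t=16 v=1: → [16,20); WM=14; [8,12) fires=1
i=12 t=16 v=5: → [16,20); WM=14
i=13 t=16 v=9: → [16,20); WM=14
i=14 t=11 v=1: DROP (t<14-0); WM=14
i=15 t=18 v=1: → [16,20); WM=16; [12,16) fires=2
i=16 t=18 v=1: → [16,20); WM=16
i=17 t=21 v=4: → [20,24); WM=19
i=18 t=22 v=4: → [20,24); WM=20; [16,20) fires=5
i=19 t=23 v=1: → [20,24); WM=21
i=20 t=24 v=4: → [24,28); WM=22
i=21 t=24 v=9: → [24,28); WM=22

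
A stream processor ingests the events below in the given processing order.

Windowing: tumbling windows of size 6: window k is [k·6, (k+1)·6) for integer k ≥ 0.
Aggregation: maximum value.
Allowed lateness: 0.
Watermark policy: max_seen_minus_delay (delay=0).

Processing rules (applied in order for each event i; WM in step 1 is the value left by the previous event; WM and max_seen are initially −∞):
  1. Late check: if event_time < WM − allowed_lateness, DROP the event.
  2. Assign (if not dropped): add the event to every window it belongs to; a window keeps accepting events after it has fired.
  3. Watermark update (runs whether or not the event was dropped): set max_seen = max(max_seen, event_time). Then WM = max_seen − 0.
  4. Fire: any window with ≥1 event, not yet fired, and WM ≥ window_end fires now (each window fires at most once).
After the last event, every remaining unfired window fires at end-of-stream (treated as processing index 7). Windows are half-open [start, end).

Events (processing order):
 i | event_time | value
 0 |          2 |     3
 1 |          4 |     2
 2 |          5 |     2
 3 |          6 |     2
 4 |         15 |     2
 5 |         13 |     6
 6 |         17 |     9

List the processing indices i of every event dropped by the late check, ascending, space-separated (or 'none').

i=0 t=2 v=3: → [0,6); WM=2
i=1 t=4 v=2: → [0,6); WM=4
i=2 t=5 v=2: → [0,6); WM=5
i=3 t=6 v=2: → [6,12); WM=6; [0,6) fires=3
i=4 t=15 v=2: → [12,18); WM=15; [6,12) fires=2
i=5 t=13 v=6: DROP (t<15-0); WM=15
i=6 t=17 v=9: → [12,18); WM=17

5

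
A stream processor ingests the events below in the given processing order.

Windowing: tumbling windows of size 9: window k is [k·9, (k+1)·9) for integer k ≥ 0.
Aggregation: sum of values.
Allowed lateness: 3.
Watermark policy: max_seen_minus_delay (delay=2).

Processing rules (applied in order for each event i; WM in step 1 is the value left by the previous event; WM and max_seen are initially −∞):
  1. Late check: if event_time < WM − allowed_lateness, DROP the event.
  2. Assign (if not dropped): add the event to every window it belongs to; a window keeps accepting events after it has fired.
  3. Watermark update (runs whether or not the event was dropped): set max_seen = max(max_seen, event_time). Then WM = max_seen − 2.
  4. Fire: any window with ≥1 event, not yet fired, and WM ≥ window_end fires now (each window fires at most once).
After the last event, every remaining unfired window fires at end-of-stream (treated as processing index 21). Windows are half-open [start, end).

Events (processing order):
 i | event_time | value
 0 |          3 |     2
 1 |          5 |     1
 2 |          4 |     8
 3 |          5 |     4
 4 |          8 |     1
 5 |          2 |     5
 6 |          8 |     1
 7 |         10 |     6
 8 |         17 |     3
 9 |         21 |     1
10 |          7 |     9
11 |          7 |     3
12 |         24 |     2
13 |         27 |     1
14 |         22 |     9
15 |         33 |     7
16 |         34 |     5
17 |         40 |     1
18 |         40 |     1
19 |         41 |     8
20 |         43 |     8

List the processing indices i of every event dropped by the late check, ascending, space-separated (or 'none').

i=0 t=3 v=2: → [0,9); WM=1
i=1 t=5 v=1: → [0,9); WM=3
i=2 t=4 v=8: → [0,9); WM=3
i=3 t=5 v=4: → [0,9); WM=3
i=4 t=8 v=1: → [0,9); WM=6
i=5 t=2 v=5: DROP (t<6-3); WM=6
i=6 t=8 v=1: → [0,9); WM=6
i=7 t=10 v=6: → [9,18); WM=8
i=8 t=17 v=3: → [9,18); WM=15; [0,9) fires=17
i=9 t=21 v=1: → [18,27); WM=19; [9,18) fires=9
i=10 t=7 v=9: DROP (t<19-3); WM=19
i=11 t=7 v=3: DROP (t<19-3); WM=19
i=12 t=24 v=2: → [18,27); WM=22
i=13 t=27 v=1: → [27,36); WM=25
i=14 t=22 v=9: → [18,27); WM=25
i=15 t=33 v=7: → [27,36); WM=31; [18,27) fires=12
i=16 t=34 v=5: → [27,36); WM=32
i=17 t=40 v=1: → [36,45); WM=38; [27,36) fires=13
i=18 t=40 v=1: → [36,45); WM=38
i=19 t=41 v=8: → [36,45); WM=39
i=20 t=43 v=8: → [36,45); WM=41

5 10 11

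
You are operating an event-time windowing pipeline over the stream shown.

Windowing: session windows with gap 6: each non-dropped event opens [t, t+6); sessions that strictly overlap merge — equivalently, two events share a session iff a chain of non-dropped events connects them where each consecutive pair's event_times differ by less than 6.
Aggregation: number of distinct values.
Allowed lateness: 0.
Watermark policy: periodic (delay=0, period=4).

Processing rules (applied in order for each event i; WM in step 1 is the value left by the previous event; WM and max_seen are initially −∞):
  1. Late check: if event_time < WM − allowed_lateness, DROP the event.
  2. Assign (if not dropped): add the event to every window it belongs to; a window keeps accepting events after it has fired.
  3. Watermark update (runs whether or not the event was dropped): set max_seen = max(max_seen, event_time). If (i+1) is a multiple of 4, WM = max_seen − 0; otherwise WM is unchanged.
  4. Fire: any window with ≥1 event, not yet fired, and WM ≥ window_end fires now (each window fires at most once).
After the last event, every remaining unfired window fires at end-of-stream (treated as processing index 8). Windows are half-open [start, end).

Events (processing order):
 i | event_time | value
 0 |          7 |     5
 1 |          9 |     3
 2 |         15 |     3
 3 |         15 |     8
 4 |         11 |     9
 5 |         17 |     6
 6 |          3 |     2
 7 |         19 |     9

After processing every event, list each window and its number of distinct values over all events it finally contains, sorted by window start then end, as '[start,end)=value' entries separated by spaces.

[7,15)=2 [15,25)=4

i=0 t=7 v=5: → [7,13); WM=−∞
i=1 t=9 v=3: → [7,15); WM=−∞
i=2 t=15 v=3: → [15,21); WM=−∞
i=3 t=15 v=8: → [15,21); WM=15
i=4 t=11 v=9: DROP (t<15-0); WM=15
i=5 t=17 v=6: → [15,23); WM=15
i=6 t=3 v=2: DROP (t<15-0); WM=15
i=7 t=19 v=9: → [15,25); WM=19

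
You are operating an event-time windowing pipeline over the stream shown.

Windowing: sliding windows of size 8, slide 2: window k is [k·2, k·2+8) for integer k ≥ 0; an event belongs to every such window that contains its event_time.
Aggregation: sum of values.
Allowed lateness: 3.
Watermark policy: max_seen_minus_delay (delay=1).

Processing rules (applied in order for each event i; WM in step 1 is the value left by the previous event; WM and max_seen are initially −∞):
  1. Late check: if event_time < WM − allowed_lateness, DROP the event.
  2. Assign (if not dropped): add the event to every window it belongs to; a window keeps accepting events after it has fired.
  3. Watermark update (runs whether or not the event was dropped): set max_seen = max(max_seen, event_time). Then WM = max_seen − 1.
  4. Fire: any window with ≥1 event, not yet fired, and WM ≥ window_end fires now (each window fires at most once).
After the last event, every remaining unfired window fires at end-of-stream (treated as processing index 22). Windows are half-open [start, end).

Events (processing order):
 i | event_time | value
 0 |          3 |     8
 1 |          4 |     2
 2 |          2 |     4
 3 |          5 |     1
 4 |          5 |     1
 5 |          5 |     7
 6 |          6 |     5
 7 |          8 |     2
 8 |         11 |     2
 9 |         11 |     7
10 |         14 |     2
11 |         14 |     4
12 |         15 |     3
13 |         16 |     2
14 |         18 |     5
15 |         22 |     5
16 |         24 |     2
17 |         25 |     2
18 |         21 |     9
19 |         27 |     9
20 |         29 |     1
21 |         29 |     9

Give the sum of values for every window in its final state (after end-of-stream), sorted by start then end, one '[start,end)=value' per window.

i=0 t=3 v=8: → [2,10),[0,8); WM=2
i=1 t=4 v=2: → [4,12),[2,10),[0,8); WM=3
i=2 t=2 v=4: → [2,10),[0,8); WM=3
i=3 t=5 v=1: → [4,12),[2,10),[0,8); WM=4
i=4 t=5 v=1: → [4,12),[2,10),[0,8); WM=4
i=5 t=5 v=7: → [4,12),[2,10),[0,8); WM=4
i=6 t=6 v=5: → [6,14),[4,12),[2,10),[0,8); WM=5
i=7 t=8 v=2: → [8,16),[6,14),[4,12),[2,10); WM=7
i=8 t=11 v=2: → [10,18),[8,16),[6,14),[4,12); WM=10; [0,8) fires=28 [2,10) fires=30
i=9 t=11 v=7: → [10,18),[8,16),[6,14),[4,12); WM=10
i=10 t=14 v=2: → [14,22),[12,20),[10,18),[8,16); WM=13; [4,12) fires=27
i=11 t=14 v=4: → [14,22),[12,20),[10,18),[8,16); WM=13
i=12 t=15 v=3: → [14,22),[12,20),[10,18),[8,16); WM=14; [6,14) fires=16
i=13 t=16 v=2: → [16,24),[14,22),[12,20),[10,18); WM=15
i=14 t=18 v=5: → [18,26),[16,24),[14,22),[12,20); WM=17; [8,16) fires=20
i=15 t=22 v=5: → [22,30),[20,28),[18,26),[16,24); WM=21; [10,18) fires=20 [12,20) fires=16
i=16 t=24 v=2: → [24,32),[22,30),[20,28),[18,26); WM=23; [14,22) fires=16
i=17 t=25 v=2: → [24,32),[22,30),[20,28),[18,26); WM=24; [16,24) fires=12
i=18 t=21 v=9: → [20,28),[18,26),[16,24),[14,22); WM=24
i=19 t=27 v=9: → [26,34),[24,32),[22,30),[20,28); WM=26; [18,26) fires=23
i=20 t=29 v=1: → [28,36),[26,34),[24,32),[22,30); WM=28; [20,28) fires=27
i=21 t=29 v=9: → [28,36),[26,34),[24,32),[22,30); WM=28

[0,8)=28 [2,10)=30 [4,12)=27 [6,14)=16 [8,16)=20 [10,18)=20 [12,20)=16 [14,22)=25 [16,24)=21 [18,26)=23 [20,28)=27 [22,30)=28 [24,32)=23 [26,34)=19 [28,36)=10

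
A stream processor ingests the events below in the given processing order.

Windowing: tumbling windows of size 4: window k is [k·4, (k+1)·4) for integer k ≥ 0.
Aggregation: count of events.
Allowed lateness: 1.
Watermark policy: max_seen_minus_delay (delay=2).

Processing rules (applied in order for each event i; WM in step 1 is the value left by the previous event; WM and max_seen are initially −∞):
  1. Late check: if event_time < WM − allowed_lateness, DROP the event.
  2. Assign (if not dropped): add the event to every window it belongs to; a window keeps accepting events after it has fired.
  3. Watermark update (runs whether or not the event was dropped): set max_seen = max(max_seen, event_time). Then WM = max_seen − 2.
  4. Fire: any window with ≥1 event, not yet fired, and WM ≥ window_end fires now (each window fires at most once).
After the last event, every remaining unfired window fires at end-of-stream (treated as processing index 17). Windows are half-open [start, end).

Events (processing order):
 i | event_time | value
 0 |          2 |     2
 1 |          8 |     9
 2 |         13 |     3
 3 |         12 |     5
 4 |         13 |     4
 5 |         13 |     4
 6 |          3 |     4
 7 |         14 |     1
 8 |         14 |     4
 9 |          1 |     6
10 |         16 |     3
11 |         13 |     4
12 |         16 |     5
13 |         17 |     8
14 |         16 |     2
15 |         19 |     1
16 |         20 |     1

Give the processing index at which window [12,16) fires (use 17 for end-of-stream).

15

i=0 t=2 v=2: → [0,4); WM=0
i=1 t=8 v=9: → [8,12); WM=6; [0,4) fires=1
i=2 t=13 v=3: → [12,16); WM=11
i=3 t=12 v=5: → [12,16); WM=11
i=4 t=13 v=4: → [12,16); WM=11
i=5 t=13 v=4: → [12,16); WM=11
i=6 t=3 v=4: DROP (t<11-1); WM=11
i=7 t=14 v=1: → [12,16); WM=12; [8,12) fires=1
i=8 t=14 v=4: → [12,16); WM=12
i=9 t=1 v=6: DROP (t<12-1); WM=12
i=10 t=16 v=3: → [16,20); WM=14
i=11 t=13 v=4: → [12,16); WM=14
i=12 t=16 v=5: → [16,20); WM=14
i=13 t=17 v=8: → [16,20); WM=15
i=14 t=16 v=2: → [16,20); WM=15
i=15 t=19 v=1: → [16,20); WM=17; [12,16) fires=7
i=16 t=20 v=1: → [20,24); WM=18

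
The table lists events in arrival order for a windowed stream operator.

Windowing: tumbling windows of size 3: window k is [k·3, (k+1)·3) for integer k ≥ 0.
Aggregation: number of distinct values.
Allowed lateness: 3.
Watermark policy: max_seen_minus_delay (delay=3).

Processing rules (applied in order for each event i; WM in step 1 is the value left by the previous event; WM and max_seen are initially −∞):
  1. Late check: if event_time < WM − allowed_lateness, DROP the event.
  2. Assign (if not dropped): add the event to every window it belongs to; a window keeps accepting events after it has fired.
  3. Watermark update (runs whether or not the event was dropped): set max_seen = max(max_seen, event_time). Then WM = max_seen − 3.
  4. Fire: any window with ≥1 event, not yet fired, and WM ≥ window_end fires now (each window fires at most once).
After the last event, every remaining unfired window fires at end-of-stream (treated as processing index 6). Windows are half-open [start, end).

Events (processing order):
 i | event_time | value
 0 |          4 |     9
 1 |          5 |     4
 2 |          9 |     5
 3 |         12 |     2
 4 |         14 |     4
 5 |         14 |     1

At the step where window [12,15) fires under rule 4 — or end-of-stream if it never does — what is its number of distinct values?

3

i=0 t=4 v=9: → [3,6); WM=1
i=1 t=5 v=4: → [3,6); WM=2
i=2 t=9 v=5: → [9,12); WM=6; [3,6) fires=2
i=3 t=12 v=2: → [12,15); WM=9
i=4 t=14 v=4: → [12,15); WM=11
i=5 t=14 v=1: → [12,15); WM=11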